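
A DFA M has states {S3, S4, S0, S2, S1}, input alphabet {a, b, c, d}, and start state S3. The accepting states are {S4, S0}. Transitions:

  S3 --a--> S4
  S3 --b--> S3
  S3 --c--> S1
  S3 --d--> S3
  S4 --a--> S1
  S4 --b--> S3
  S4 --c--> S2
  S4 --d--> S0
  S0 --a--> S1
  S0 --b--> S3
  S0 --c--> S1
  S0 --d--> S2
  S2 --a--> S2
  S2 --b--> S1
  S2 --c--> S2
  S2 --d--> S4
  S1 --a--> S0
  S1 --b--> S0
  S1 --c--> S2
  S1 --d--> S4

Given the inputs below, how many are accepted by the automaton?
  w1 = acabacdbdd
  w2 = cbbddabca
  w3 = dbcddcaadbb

w1: S3 → S4 → S2 → S2 → S1 → S0 → S1 → S4 → S3 → S3 → S3  → end S3, rejected
w2: S3 → S1 → S0 → S3 → S3 → S3 → S4 → S3 → S1 → S0  → end S0, accepted
w3: S3 → S3 → S3 → S1 → S4 → S0 → S1 → S0 → S1 → S4 → S3 → S3  → end S3, rejected

1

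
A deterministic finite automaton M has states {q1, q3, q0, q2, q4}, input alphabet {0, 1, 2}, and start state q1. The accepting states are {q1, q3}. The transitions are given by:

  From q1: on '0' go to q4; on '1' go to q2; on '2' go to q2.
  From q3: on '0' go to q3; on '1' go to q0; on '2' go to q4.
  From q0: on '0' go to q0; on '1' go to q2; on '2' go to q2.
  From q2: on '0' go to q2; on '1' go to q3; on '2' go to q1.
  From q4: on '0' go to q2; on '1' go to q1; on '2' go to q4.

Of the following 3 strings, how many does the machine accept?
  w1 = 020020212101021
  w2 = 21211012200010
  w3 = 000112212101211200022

2

w1:
  start at q1
  read '0': q1 → q4
  read '2': q4 → q4
  read '0': q4 → q2
  read '0': q2 → q2
  read '2': q2 → q1
  read '0': q1 → q4
  read '2': q4 → q4
  read '1': q4 → q1
  read '2': q1 → q2
  read '1': q2 → q3
  read '0': q3 → q3
  read '1': q3 → q0
  read '0': q0 → q0
  read '2': q0 → q2
  read '1': q2 → q3
  end q3, accepted
w2:
  start at q1
  read '2': q1 → q2
  read '1': q2 → q3
  read '2': q3 → q4
  read '1': q4 → q1
  read '1': q1 → q2
  read '0': q2 → q2
  read '1': q2 → q3
  read '2': q3 → q4
  read '2': q4 → q4
  read '0': q4 → q2
  read '0': q2 → q2
  read '0': q2 → q2
  read '1': q2 → q3
  read '0': q3 → q3
  end q3, accepted
w3:
  start at q1
  read '0': q1 → q4
  read '0': q4 → q2
  read '0': q2 → q2
  read '1': q2 → q3
  read '1': q3 → q0
  read '2': q0 → q2
  read '2': q2 → q1
  read '1': q1 → q2
  read '2': q2 → q1
  read '1': q1 → q2
  read '0': q2 → q2
  read '1': q2 → q3
  read '2': q3 → q4
  read '1': q4 → q1
  read '1': q1 → q2
  read '2': q2 → q1
  read '0': q1 → q4
  read '0': q4 → q2
  read '0': q2 → q2
  read '2': q2 → q1
  read '2': q1 → q2
  end q2, rejected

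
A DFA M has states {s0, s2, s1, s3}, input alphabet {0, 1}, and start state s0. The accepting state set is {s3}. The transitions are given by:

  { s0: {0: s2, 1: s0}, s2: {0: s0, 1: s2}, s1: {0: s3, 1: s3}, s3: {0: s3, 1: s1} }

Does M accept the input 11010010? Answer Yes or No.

s0 → s0 → s0 → s2 → s2 → s0 → s2 → s2 → s0
End state s0 is not accepting.

No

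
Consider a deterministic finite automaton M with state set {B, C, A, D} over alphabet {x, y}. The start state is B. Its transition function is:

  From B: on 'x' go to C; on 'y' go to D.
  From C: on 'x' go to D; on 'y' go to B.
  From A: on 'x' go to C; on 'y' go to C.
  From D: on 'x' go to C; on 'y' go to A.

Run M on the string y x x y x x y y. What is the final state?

C

Trace: B -y-> D -x-> C -x-> D -y-> A -x-> C -x-> D -y-> A -y-> C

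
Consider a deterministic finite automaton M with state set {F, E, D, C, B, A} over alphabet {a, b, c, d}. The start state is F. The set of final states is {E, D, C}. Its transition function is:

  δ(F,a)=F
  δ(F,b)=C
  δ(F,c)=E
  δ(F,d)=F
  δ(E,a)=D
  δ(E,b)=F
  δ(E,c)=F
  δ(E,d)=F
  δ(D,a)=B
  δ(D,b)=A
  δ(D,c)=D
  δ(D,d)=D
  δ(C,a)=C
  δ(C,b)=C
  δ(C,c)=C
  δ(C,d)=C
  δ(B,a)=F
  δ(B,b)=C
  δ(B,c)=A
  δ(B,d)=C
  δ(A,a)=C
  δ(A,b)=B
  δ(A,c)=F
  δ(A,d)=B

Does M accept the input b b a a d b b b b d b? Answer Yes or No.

F → C → C → C → C → C → C → C → C → C → C → C
End state C is accepting.

Yes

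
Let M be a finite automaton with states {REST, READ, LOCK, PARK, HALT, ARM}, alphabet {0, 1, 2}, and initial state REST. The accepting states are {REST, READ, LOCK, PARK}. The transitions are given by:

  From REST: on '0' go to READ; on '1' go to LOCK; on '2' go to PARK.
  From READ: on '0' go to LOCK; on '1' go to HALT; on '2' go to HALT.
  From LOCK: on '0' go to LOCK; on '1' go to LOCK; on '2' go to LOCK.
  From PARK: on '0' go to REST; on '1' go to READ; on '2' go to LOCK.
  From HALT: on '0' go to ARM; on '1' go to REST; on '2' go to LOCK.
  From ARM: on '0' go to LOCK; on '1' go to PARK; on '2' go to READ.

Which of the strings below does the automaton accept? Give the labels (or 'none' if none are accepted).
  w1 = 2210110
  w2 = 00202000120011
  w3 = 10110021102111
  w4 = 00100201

w1:
  start at REST
  read '2': REST → PARK
  read '2': PARK → LOCK
  read '1': LOCK → LOCK
  read '0': LOCK → LOCK
  read '1': LOCK → LOCK
  read '1': LOCK → LOCK
  read '0': LOCK → LOCK
  end LOCK, accepted
w2:
  start at REST
  read '0': REST → READ
  read '0': READ → LOCK
  read '2': LOCK → LOCK
  read '0': LOCK → LOCK
  read '2': LOCK → LOCK
  read '0': LOCK → LOCK
  read '0': LOCK → LOCK
  read '0': LOCK → LOCK
  read '1': LOCK → LOCK
  read '2': LOCK → LOCK
  read '0': LOCK → LOCK
  read '0': LOCK → LOCK
  read '1': LOCK → LOCK
  read '1': LOCK → LOCK
  end LOCK, accepted
w3:
  start at REST
  read '1': REST → LOCK
  read '0': LOCK → LOCK
  read '1': LOCK → LOCK
  read '1': LOCK → LOCK
  read '0': LOCK → LOCK
  read '0': LOCK → LOCK
  read '2': LOCK → LOCK
  read '1': LOCK → LOCK
  read '1': LOCK → LOCK
  read '0': LOCK → LOCK
  read '2': LOCK → LOCK
  read '1': LOCK → LOCK
  read '1': LOCK → LOCK
  read '1': LOCK → LOCK
  end LOCK, accepted
w4:
  start at REST
  read '0': REST → READ
  read '0': READ → LOCK
  read '1': LOCK → LOCK
  read '0': LOCK → LOCK
  read '0': LOCK → LOCK
  read '2': LOCK → LOCK
  read '0': LOCK → LOCK
  read '1': LOCK → LOCK
  end LOCK, accepted

w1, w2, w3, w4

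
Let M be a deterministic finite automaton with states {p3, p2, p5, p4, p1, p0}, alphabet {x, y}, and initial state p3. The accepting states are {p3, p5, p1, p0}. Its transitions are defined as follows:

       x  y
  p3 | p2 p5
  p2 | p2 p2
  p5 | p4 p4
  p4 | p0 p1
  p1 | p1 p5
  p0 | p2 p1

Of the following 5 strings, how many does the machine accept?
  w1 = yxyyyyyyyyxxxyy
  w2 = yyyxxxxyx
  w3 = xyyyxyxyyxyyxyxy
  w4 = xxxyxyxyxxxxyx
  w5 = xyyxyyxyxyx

0

w1:
  start at p3
  read 'y': p3 → p5
  read 'x': p5 → p4
  read 'y': p4 → p1
  read 'y': p1 → p5
  read 'y': p5 → p4
  read 'y': p4 → p1
  read 'y': p1 → p5
  read 'y': p5 → p4
  read 'y': p4 → p1
  read 'y': p1 → p5
  read 'x': p5 → p4
  read 'x': p4 → p0
  read 'x': p0 → p2
  read 'y': p2 → p2
  read 'y': p2 → p2
  end p2, rejected
w2:
  start at p3
  read 'y': p3 → p5
  read 'y': p5 → p4
  read 'y': p4 → p1
  read 'x': p1 → p1
  read 'x': p1 → p1
  read 'x': p1 → p1
  read 'x': p1 → p1
  read 'y': p1 → p5
  read 'x': p5 → p4
  end p4, rejected
w3:
  start at p3
  read 'x': p3 → p2
  read 'y': p2 → p2
  read 'y': p2 → p2
  read 'y': p2 → p2
  read 'x': p2 → p2
  read 'y': p2 → p2
  read 'x': p2 → p2
  read 'y': p2 → p2
  read 'y': p2 → p2
  read 'x': p2 → p2
  read 'y': p2 → p2
  read 'y': p2 → p2
  read 'x': p2 → p2
  read 'y': p2 → p2
  read 'x': p2 → p2
  read 'y': p2 → p2
  end p2, rejected
w4:
  start at p3
  read 'x': p3 → p2
  read 'x': p2 → p2
  read 'x': p2 → p2
  read 'y': p2 → p2
  read 'x': p2 → p2
  read 'y': p2 → p2
  read 'x': p2 → p2
  read 'y': p2 → p2
  read 'x': p2 → p2
  read 'x': p2 → p2
  read 'x': p2 → p2
  read 'x': p2 → p2
  read 'y': p2 → p2
  read 'x': p2 → p2
  end p2, rejected
w5:
  start at p3
  read 'x': p3 → p2
  read 'y': p2 → p2
  read 'y': p2 → p2
  read 'x': p2 → p2
  read 'y': p2 → p2
  read 'y': p2 → p2
  read 'x': p2 → p2
  read 'y': p2 → p2
  read 'x': p2 → p2
  read 'y': p2 → p2
  read 'x': p2 → p2
  end p2, rejected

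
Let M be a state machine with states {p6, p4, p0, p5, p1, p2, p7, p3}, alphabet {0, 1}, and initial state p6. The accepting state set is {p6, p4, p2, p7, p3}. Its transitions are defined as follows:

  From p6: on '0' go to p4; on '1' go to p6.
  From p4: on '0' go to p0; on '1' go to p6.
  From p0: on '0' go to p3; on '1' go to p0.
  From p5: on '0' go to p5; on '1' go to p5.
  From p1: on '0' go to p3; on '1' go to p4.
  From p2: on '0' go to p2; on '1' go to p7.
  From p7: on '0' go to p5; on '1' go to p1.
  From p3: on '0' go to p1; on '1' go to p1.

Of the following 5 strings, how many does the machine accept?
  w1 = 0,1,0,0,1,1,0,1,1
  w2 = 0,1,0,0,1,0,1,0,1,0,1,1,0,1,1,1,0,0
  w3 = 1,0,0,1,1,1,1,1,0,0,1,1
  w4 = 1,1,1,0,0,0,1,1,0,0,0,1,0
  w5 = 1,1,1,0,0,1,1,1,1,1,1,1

2

w1: Trace: p6 -0-> p4 -1-> p6 -0-> p4 -0-> p0 -1-> p0 -1-> p0 -0-> p3 -1-> p1 -1-> p4  → end p4, accepted
w2: Trace: p6 -0-> p4 -1-> p6 -0-> p4 -0-> p0 -1-> p0 -0-> p3 -1-> p1 -0-> p3 -1-> p1 -0-> p3 -1-> p1 -1-> p4 -0-> p0 -1-> p0 -1-> p0 -1-> p0 -0-> p3 -0-> p1  → end p1, rejected
w3: Trace: p6 -1-> p6 -0-> p4 -0-> p0 -1-> p0 -1-> p0 -1-> p0 -1-> p0 -1-> p0 -0-> p3 -0-> p1 -1-> p4 -1-> p6  → end p6, accepted
w4: Trace: p6 -1-> p6 -1-> p6 -1-> p6 -0-> p4 -0-> p0 -0-> p3 -1-> p1 -1-> p4 -0-> p0 -0-> p3 -0-> p1 -1-> p4 -0-> p0  → end p0, rejected
w5: Trace: p6 -1-> p6 -1-> p6 -1-> p6 -0-> p4 -0-> p0 -1-> p0 -1-> p0 -1-> p0 -1-> p0 -1-> p0 -1-> p0 -1-> p0  → end p0, rejected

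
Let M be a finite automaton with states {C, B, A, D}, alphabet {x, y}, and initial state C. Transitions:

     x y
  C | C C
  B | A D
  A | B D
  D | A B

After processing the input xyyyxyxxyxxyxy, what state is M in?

Trace: C -x-> C -y-> C -y-> C -y-> C -x-> C -y-> C -x-> C -x-> C -y-> C -x-> C -x-> C -y-> C -x-> C -y-> C

C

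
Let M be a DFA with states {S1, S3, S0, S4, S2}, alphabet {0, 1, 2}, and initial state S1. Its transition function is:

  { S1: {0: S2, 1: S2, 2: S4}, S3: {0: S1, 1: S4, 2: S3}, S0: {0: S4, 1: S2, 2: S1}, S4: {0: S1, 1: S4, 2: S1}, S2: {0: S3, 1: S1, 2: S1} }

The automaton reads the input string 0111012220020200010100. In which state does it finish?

start at S1
read '0': S1 → S2
read '1': S2 → S1
read '1': S1 → S2
read '1': S2 → S1
read '0': S1 → S2
read '1': S2 → S1
read '2': S1 → S4
read '2': S4 → S1
read '2': S1 → S4
read '0': S4 → S1
read '0': S1 → S2
read '2': S2 → S1
read '0': S1 → S2
read '2': S2 → S1
read '0': S1 → S2
read '0': S2 → S3
read '0': S3 → S1
read '1': S1 → S2
read '0': S2 → S3
read '1': S3 → S4
read '0': S4 → S1
read '0': S1 → S2

S2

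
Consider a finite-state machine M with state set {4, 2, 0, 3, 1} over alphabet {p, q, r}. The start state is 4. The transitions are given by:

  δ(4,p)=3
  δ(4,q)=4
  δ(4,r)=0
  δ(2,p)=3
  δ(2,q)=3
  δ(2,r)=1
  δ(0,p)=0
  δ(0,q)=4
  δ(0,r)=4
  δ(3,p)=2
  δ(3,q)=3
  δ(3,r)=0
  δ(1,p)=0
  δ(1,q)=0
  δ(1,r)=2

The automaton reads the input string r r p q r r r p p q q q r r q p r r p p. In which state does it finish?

start at 4
read 'r': 4 → 0
read 'r': 0 → 4
read 'p': 4 → 3
read 'q': 3 → 3
read 'r': 3 → 0
read 'r': 0 → 4
read 'r': 4 → 0
read 'p': 0 → 0
read 'p': 0 → 0
read 'q': 0 → 4
read 'q': 4 → 4
read 'q': 4 → 4
read 'r': 4 → 0
read 'r': 0 → 4
read 'q': 4 → 4
read 'p': 4 → 3
read 'r': 3 → 0
read 'r': 0 → 4
read 'p': 4 → 3
read 'p': 3 → 2

2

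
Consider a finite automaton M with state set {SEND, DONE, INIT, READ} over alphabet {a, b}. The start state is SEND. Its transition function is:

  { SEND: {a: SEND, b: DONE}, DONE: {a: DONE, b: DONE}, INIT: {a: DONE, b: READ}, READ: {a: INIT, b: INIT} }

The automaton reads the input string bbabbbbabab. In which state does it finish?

start at SEND
read 'b': SEND → DONE
read 'b': DONE → DONE
read 'a': DONE → DONE
read 'b': DONE → DONE
read 'b': DONE → DONE
read 'b': DONE → DONE
read 'b': DONE → DONE
read 'a': DONE → DONE
read 'b': DONE → DONE
read 'a': DONE → DONE
read 'b': DONE → DONE

DONE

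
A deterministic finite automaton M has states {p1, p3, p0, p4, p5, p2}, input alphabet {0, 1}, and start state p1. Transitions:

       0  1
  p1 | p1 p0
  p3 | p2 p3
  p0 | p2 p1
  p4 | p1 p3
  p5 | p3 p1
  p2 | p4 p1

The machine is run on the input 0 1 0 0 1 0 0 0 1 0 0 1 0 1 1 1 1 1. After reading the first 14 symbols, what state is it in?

p1

p1 → p1 → p0 → p2 → p4 → p3 → p2 → p4 → p1 → p0 → p2 → p4 → p3 → p2 → p1
After 14 symbols: p1.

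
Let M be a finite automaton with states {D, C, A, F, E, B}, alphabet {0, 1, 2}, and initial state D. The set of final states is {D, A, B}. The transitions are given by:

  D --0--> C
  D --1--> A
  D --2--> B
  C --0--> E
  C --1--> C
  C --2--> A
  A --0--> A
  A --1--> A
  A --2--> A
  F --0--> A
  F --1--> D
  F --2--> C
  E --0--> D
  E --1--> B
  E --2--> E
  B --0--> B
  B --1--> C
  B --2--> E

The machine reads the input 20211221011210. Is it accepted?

start at D
read '2': D → B
read '0': B → B
read '2': B → E
read '1': E → B
read '1': B → C
read '2': C → A
read '2': A → A
read '1': A → A
read '0': A → A
read '1': A → A
read '1': A → A
read '2': A → A
read '1': A → A
read '0': A → A
End state A is accepting.

Yes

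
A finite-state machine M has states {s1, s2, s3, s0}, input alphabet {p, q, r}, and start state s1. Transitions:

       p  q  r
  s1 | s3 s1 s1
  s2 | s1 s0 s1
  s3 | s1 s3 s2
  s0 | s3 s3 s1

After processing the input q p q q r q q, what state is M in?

Trace: s1 -q-> s1 -p-> s3 -q-> s3 -q-> s3 -r-> s2 -q-> s0 -q-> s3

s3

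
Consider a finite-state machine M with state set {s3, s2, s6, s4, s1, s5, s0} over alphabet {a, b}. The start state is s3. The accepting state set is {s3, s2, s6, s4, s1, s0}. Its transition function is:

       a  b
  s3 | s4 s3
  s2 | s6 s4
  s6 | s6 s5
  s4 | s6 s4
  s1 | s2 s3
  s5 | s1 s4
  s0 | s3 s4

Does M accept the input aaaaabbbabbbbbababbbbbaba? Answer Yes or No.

Yes

Trace: s3 -a-> s4 -a-> s6 -a-> s6 -a-> s6 -a-> s6 -b-> s5 -b-> s4 -b-> s4 -a-> s6 -b-> s5 -b-> s4 -b-> s4 -b-> s4 -b-> s4 -a-> s6 -b-> s5 -a-> s1 -b-> s3 -b-> s3 -b-> s3 -b-> s3 -b-> s3 -a-> s4 -b-> s4 -a-> s6
End state s6 is accepting.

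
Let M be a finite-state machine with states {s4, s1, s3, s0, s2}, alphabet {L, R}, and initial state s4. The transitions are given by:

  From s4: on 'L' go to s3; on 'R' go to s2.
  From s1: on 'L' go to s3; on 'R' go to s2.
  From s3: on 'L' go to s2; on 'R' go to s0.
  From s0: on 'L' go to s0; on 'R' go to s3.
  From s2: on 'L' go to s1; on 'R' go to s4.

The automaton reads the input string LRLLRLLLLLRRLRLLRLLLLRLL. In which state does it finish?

s2

start at s4
read 'L': s4 → s3
read 'R': s3 → s0
read 'L': s0 → s0
read 'L': s0 → s0
read 'R': s0 → s3
read 'L': s3 → s2
read 'L': s2 → s1
read 'L': s1 → s3
read 'L': s3 → s2
read 'L': s2 → s1
read 'R': s1 → s2
read 'R': s2 → s4
read 'L': s4 → s3
read 'R': s3 → s0
read 'L': s0 → s0
read 'L': s0 → s0
read 'R': s0 → s3
read 'L': s3 → s2
read 'L': s2 → s1
read 'L': s1 → s3
read 'L': s3 → s2
read 'R': s2 → s4
read 'L': s4 → s3
read 'L': s3 → s2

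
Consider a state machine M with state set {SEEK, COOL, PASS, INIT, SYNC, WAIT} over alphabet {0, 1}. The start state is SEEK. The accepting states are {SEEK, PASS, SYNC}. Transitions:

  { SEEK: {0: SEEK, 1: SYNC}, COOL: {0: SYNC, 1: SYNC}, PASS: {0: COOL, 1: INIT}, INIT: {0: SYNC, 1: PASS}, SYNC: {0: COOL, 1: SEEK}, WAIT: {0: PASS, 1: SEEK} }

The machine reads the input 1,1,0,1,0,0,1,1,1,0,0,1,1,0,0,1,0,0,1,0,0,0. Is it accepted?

Yes

start at SEEK
read '1': SEEK → SYNC
read '1': SYNC → SEEK
read '0': SEEK → SEEK
read '1': SEEK → SYNC
read '0': SYNC → COOL
read '0': COOL → SYNC
read '1': SYNC → SEEK
read '1': SEEK → SYNC
read '1': SYNC → SEEK
read '0': SEEK → SEEK
read '0': SEEK → SEEK
read '1': SEEK → SYNC
read '1': SYNC → SEEK
read '0': SEEK → SEEK
read '0': SEEK → SEEK
read '1': SEEK → SYNC
read '0': SYNC → COOL
read '0': COOL → SYNC
read '1': SYNC → SEEK
read '0': SEEK → SEEK
read '0': SEEK → SEEK
read '0': SEEK → SEEK
End state SEEK is accepting.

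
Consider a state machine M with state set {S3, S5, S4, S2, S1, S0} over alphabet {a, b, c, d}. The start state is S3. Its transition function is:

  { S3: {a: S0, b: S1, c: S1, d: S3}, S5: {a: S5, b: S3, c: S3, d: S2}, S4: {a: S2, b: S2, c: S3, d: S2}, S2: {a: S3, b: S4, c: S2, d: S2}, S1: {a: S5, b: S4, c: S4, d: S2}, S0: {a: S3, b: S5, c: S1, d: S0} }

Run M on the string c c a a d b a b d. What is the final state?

start at S3
read 'c': S3 → S1
read 'c': S1 → S4
read 'a': S4 → S2
read 'a': S2 → S3
read 'd': S3 → S3
read 'b': S3 → S1
read 'a': S1 → S5
read 'b': S5 → S3
read 'd': S3 → S3

S3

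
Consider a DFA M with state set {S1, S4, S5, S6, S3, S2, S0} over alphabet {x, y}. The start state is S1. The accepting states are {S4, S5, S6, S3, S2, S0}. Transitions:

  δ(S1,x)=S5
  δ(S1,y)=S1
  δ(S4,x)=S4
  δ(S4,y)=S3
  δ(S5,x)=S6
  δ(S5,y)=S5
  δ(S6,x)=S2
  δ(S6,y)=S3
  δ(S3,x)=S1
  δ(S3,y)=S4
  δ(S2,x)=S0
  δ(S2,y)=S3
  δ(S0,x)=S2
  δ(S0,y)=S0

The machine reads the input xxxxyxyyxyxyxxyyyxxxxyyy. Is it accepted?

Yes

start at S1
read 'x': S1 → S5
read 'x': S5 → S6
read 'x': S6 → S2
read 'x': S2 → S0
read 'y': S0 → S0
read 'x': S0 → S2
read 'y': S2 → S3
read 'y': S3 → S4
read 'x': S4 → S4
read 'y': S4 → S3
read 'x': S3 → S1
read 'y': S1 → S1
read 'x': S1 → S5
read 'x': S5 → S6
read 'y': S6 → S3
read 'y': S3 → S4
read 'y': S4 → S3
read 'x': S3 → S1
read 'x': S1 → S5
read 'x': S5 → S6
read 'x': S6 → S2
read 'y': S2 → S3
read 'y': S3 → S4
read 'y': S4 → S3
End state S3 is accepting.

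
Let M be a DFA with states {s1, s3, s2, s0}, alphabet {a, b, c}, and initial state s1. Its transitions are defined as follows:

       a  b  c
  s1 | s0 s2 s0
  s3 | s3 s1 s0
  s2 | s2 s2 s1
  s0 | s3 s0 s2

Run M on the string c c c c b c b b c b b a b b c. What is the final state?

Trace: s1 -c-> s0 -c-> s2 -c-> s1 -c-> s0 -b-> s0 -c-> s2 -b-> s2 -b-> s2 -c-> s1 -b-> s2 -b-> s2 -a-> s2 -b-> s2 -b-> s2 -c-> s1

s1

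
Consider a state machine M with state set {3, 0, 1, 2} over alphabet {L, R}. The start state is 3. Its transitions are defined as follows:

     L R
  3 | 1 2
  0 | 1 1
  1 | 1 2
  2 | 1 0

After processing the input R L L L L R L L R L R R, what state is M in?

start at 3
read 'R': 3 → 2
read 'L': 2 → 1
read 'L': 1 → 1
read 'L': 1 → 1
read 'L': 1 → 1
read 'R': 1 → 2
read 'L': 2 → 1
read 'L': 1 → 1
read 'R': 1 → 2
read 'L': 2 → 1
read 'R': 1 → 2
read 'R': 2 → 0

0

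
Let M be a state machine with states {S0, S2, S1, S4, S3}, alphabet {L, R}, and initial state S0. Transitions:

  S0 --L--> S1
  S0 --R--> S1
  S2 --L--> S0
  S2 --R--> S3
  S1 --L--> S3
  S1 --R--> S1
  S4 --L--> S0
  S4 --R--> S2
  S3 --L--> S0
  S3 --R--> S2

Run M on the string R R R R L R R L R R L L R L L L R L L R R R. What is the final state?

S1

Trace: S0 -R-> S1 -R-> S1 -R-> S1 -R-> S1 -L-> S3 -R-> S2 -R-> S3 -L-> S0 -R-> S1 -R-> S1 -L-> S3 -L-> S0 -R-> S1 -L-> S3 -L-> S0 -L-> S1 -R-> S1 -L-> S3 -L-> S0 -R-> S1 -R-> S1 -R-> S1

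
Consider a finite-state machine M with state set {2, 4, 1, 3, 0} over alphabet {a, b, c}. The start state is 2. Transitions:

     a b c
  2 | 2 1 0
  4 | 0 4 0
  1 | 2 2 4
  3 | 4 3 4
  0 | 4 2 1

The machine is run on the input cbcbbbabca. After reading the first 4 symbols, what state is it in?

Trace: 2 -c-> 0 -b-> 2 -c-> 0 -b-> 2
After 4 symbols: 2.

2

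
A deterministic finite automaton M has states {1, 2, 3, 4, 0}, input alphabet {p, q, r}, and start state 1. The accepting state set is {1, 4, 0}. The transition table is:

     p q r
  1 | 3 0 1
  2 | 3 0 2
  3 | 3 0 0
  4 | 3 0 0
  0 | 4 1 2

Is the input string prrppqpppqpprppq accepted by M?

start at 1
read 'p': 1 → 3
read 'r': 3 → 0
read 'r': 0 → 2
read 'p': 2 → 3
read 'p': 3 → 3
read 'q': 3 → 0
read 'p': 0 → 4
read 'p': 4 → 3
read 'p': 3 → 3
read 'q': 3 → 0
read 'p': 0 → 4
read 'p': 4 → 3
read 'r': 3 → 0
read 'p': 0 → 4
read 'p': 4 → 3
read 'q': 3 → 0
End state 0 is accepting.

Yes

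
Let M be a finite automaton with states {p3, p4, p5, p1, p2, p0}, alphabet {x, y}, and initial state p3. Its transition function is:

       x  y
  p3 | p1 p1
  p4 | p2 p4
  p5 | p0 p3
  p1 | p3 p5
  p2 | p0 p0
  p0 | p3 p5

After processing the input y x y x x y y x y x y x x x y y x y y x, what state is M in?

p1

Trace: p3 -y-> p1 -x-> p3 -y-> p1 -x-> p3 -x-> p1 -y-> p5 -y-> p3 -x-> p1 -y-> p5 -x-> p0 -y-> p5 -x-> p0 -x-> p3 -x-> p1 -y-> p5 -y-> p3 -x-> p1 -y-> p5 -y-> p3 -x-> p1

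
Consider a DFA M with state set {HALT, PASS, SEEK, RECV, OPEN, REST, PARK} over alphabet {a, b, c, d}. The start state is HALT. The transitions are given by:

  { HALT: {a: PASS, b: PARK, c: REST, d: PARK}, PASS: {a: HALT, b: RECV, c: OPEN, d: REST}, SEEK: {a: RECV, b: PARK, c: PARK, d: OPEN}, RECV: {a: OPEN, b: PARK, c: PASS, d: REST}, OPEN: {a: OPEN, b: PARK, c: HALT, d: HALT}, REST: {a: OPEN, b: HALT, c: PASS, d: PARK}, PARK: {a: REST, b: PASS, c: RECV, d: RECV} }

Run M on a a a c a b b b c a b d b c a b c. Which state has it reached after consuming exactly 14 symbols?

start at HALT
read 'a': HALT → PASS
read 'a': PASS → HALT
read 'a': HALT → PASS
read 'c': PASS → OPEN
read 'a': OPEN → OPEN
read 'b': OPEN → PARK
read 'b': PARK → PASS
read 'b': PASS → RECV
read 'c': RECV → PASS
read 'a': PASS → HALT
read 'b': HALT → PARK
read 'd': PARK → RECV
read 'b': RECV → PARK
read 'c': PARK → RECV
After 14 symbols: RECV.

RECV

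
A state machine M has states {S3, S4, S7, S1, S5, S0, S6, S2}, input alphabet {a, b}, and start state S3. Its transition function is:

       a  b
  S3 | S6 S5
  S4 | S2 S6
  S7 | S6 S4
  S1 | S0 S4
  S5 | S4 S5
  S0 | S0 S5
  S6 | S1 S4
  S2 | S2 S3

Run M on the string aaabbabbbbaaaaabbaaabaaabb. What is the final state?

S5

Trace: S3 -a-> S6 -a-> S1 -a-> S0 -b-> S5 -b-> S5 -a-> S4 -b-> S6 -b-> S4 -b-> S6 -b-> S4 -a-> S2 -a-> S2 -a-> S2 -a-> S2 -a-> S2 -b-> S3 -b-> S5 -a-> S4 -a-> S2 -a-> S2 -b-> S3 -a-> S6 -a-> S1 -a-> S0 -b-> S5 -b-> S5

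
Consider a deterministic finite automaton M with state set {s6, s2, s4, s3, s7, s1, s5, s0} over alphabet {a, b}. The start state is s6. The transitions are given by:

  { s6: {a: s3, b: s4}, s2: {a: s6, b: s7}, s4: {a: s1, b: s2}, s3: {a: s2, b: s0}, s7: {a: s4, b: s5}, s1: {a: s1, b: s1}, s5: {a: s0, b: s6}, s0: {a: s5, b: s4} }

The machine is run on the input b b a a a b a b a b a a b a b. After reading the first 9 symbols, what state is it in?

Trace: s6 -b-> s4 -b-> s2 -a-> s6 -a-> s3 -a-> s2 -b-> s7 -a-> s4 -b-> s2 -a-> s6
After 9 symbols: s6.

s6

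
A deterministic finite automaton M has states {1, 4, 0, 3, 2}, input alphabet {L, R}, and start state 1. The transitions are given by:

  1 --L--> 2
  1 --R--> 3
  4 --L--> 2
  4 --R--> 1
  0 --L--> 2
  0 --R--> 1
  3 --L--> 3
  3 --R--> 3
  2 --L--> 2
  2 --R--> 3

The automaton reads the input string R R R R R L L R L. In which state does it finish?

3

Trace: 1 -R-> 3 -R-> 3 -R-> 3 -R-> 3 -R-> 3 -L-> 3 -L-> 3 -R-> 3 -L-> 3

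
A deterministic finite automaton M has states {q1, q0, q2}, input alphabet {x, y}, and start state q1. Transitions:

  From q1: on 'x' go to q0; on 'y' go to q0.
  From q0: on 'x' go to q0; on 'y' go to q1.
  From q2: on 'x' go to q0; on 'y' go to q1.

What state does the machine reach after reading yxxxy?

Trace: q1 -y-> q0 -x-> q0 -x-> q0 -x-> q0 -y-> q1

q1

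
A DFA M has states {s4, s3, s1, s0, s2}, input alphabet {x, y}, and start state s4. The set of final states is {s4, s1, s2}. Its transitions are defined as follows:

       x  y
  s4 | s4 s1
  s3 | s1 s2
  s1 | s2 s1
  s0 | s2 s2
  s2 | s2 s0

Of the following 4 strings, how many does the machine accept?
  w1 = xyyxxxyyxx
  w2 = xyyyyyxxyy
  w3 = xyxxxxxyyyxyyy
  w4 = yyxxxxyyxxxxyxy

2

w1:
  start at s4
  read 'x': s4 → s4
  read 'y': s4 → s1
  read 'y': s1 → s1
  read 'x': s1 → s2
  read 'x': s2 → s2
  read 'x': s2 → s2
  read 'y': s2 → s0
  read 'y': s0 → s2
  read 'x': s2 → s2
  read 'x': s2 → s2
  end s2, accepted
w2:
  start at s4
  read 'x': s4 → s4
  read 'y': s4 → s1
  read 'y': s1 → s1
  read 'y': s1 → s1
  read 'y': s1 → s1
  read 'y': s1 → s1
  read 'x': s1 → s2
  read 'x': s2 → s2
  read 'y': s2 → s0
  read 'y': s0 → s2
  end s2, accepted
w3:
  start at s4
  read 'x': s4 → s4
  read 'y': s4 → s1
  read 'x': s1 → s2
  read 'x': s2 → s2
  read 'x': s2 → s2
  read 'x': s2 → s2
  read 'x': s2 → s2
  read 'y': s2 → s0
  read 'y': s0 → s2
  read 'y': s2 → s0
  read 'x': s0 → s2
  read 'y': s2 → s0
  read 'y': s0 → s2
  read 'y': s2 → s0
  end s0, rejected
w4:
  start at s4
  read 'y': s4 → s1
  read 'y': s1 → s1
  read 'x': s1 → s2
  read 'x': s2 → s2
  read 'x': s2 → s2
  read 'x': s2 → s2
  read 'y': s2 → s0
  read 'y': s0 → s2
  read 'x': s2 → s2
  read 'x': s2 → s2
  read 'x': s2 → s2
  read 'x': s2 → s2
  read 'y': s2 → s0
  read 'x': s0 → s2
  read 'y': s2 → s0
  end s0, rejected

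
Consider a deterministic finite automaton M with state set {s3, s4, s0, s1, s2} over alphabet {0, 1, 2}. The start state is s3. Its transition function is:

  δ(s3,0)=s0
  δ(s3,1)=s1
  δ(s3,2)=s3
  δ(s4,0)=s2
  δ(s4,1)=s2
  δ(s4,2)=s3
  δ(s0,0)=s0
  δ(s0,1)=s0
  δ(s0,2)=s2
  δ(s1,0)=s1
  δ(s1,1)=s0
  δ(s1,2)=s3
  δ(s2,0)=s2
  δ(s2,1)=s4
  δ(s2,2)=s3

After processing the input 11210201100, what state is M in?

start at s3
read '1': s3 → s1
read '1': s1 → s0
read '2': s0 → s2
read '1': s2 → s4
read '0': s4 → s2
read '2': s2 → s3
read '0': s3 → s0
read '1': s0 → s0
read '1': s0 → s0
read '0': s0 → s0
read '0': s0 → s0

s0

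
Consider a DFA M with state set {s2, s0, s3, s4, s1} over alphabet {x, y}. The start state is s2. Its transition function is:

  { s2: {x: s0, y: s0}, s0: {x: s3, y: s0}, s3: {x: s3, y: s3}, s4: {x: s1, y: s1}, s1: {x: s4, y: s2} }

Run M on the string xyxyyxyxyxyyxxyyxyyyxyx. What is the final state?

Trace: s2 -x-> s0 -y-> s0 -x-> s3 -y-> s3 -y-> s3 -x-> s3 -y-> s3 -x-> s3 -y-> s3 -x-> s3 -y-> s3 -y-> s3 -x-> s3 -x-> s3 -y-> s3 -y-> s3 -x-> s3 -y-> s3 -y-> s3 -y-> s3 -x-> s3 -y-> s3 -x-> s3

s3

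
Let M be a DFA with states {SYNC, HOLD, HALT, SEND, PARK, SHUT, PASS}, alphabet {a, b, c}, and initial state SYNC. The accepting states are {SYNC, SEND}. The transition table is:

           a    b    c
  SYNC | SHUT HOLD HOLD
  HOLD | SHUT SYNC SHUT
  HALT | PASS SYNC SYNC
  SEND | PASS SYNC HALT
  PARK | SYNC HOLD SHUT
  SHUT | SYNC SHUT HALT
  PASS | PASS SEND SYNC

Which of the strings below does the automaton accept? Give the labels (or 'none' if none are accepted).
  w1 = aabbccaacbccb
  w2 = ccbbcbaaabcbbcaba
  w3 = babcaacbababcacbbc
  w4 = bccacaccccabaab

w1: SYNC → SHUT → SYNC → HOLD → SYNC → HOLD → SHUT → SYNC → SHUT → HALT → SYNC → HOLD → SHUT → SHUT  → end SHUT, rejected
w2: SYNC → HOLD → SHUT → SHUT → SHUT → HALT → SYNC → SHUT → SYNC → SHUT → SHUT → HALT → SYNC → HOLD → SHUT → SYNC → HOLD → SHUT  → end SHUT, rejected
w3: SYNC → HOLD → SHUT → SHUT → HALT → PASS → PASS → SYNC → HOLD → SHUT → SHUT → SYNC → HOLD → SHUT → SYNC → HOLD → SYNC → HOLD → SHUT  → end SHUT, rejected
w4: SYNC → HOLD → SHUT → HALT → PASS → SYNC → SHUT → HALT → SYNC → HOLD → SHUT → SYNC → HOLD → SHUT → SYNC → HOLD  → end HOLD, rejected

none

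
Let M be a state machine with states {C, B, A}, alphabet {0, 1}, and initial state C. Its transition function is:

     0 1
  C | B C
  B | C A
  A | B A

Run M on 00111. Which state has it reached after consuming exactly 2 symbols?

C

C → B → C
After 2 symbols: C.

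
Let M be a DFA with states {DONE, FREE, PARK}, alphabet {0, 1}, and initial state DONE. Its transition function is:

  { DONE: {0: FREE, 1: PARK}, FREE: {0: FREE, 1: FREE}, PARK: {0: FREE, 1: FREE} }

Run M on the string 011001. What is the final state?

FREE

start at DONE
read '0': DONE → FREE
read '1': FREE → FREE
read '1': FREE → FREE
read '0': FREE → FREE
read '0': FREE → FREE
read '1': FREE → FREE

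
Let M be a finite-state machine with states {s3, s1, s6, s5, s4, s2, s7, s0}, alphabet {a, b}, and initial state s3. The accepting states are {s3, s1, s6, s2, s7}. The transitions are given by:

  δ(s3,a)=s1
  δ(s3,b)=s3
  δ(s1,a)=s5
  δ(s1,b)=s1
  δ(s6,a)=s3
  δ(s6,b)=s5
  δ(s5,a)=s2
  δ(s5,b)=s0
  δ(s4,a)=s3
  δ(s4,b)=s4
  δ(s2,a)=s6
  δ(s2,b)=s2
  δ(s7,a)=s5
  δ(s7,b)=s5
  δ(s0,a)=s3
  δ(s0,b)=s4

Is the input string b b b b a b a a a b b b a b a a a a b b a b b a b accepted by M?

start at s3
read 'b': s3 → s3
read 'b': s3 → s3
read 'b': s3 → s3
read 'b': s3 → s3
read 'a': s3 → s1
read 'b': s1 → s1
read 'a': s1 → s5
read 'a': s5 → s2
read 'a': s2 → s6
read 'b': s6 → s5
read 'b': s5 → s0
read 'b': s0 → s4
read 'a': s4 → s3
read 'b': s3 → s3
read 'a': s3 → s1
read 'a': s1 → s5
read 'a': s5 → s2
read 'a': s2 → s6
read 'b': s6 → s5
read 'b': s5 → s0
read 'a': s0 → s3
read 'b': s3 → s3
read 'b': s3 → s3
read 'a': s3 → s1
read 'b': s1 → s1
End state s1 is accepting.

Yes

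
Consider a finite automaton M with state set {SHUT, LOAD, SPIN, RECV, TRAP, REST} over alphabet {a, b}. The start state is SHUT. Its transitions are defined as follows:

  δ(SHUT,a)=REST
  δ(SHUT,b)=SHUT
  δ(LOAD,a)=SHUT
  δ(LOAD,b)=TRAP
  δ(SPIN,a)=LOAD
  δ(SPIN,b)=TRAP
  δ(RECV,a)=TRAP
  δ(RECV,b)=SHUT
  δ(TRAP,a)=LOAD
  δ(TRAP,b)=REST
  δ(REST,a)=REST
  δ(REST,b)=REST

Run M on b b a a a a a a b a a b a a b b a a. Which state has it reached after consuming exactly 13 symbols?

REST

SHUT → SHUT → SHUT → REST → REST → REST → REST → REST → REST → REST → REST → REST → REST → REST
After 13 symbols: REST.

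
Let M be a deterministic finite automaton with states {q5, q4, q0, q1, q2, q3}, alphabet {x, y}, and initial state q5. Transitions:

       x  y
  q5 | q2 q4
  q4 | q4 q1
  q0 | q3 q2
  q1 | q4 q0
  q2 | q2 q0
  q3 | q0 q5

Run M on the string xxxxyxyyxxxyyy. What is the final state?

q5 → q2 → q2 → q2 → q2 → q0 → q3 → q5 → q4 → q4 → q4 → q4 → q1 → q0 → q2

q2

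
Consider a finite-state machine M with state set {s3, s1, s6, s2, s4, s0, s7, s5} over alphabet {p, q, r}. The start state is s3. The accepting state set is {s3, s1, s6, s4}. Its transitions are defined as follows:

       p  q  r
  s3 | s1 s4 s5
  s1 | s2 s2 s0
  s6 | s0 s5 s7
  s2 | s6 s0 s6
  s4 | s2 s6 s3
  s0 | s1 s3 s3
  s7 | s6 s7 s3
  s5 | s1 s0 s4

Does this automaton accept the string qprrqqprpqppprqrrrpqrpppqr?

start at s3
read 'q': s3 → s4
read 'p': s4 → s2
read 'r': s2 → s6
read 'r': s6 → s7
read 'q': s7 → s7
read 'q': s7 → s7
read 'p': s7 → s6
read 'r': s6 → s7
read 'p': s7 → s6
read 'q': s6 → s5
read 'p': s5 → s1
read 'p': s1 → s2
read 'p': s2 → s6
read 'r': s6 → s7
read 'q': s7 → s7
read 'r': s7 → s3
read 'r': s3 → s5
read 'r': s5 → s4
read 'p': s4 → s2
read 'q': s2 → s0
read 'r': s0 → s3
read 'p': s3 → s1
read 'p': s1 → s2
read 'p': s2 → s6
read 'q': s6 → s5
read 'r': s5 → s4
End state s4 is accepting.

Yes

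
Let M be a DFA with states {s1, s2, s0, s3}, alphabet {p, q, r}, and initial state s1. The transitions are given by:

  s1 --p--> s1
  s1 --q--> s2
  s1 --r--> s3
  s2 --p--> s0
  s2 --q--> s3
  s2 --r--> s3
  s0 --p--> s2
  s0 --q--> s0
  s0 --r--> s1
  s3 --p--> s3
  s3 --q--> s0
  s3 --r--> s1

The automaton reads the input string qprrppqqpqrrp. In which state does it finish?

s3

Trace: s1 -q-> s2 -p-> s0 -r-> s1 -r-> s3 -p-> s3 -p-> s3 -q-> s0 -q-> s0 -p-> s2 -q-> s3 -r-> s1 -r-> s3 -p-> s3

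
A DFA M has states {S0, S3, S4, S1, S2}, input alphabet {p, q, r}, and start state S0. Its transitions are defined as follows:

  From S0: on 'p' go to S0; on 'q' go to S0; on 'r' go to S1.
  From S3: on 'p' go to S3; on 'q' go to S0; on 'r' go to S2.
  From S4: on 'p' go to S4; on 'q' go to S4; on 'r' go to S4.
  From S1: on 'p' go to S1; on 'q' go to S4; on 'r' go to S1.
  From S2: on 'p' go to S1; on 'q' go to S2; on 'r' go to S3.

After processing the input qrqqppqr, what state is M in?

S4

start at S0
read 'q': S0 → S0
read 'r': S0 → S1
read 'q': S1 → S4
read 'q': S4 → S4
read 'p': S4 → S4
read 'p': S4 → S4
read 'q': S4 → S4
read 'r': S4 → S4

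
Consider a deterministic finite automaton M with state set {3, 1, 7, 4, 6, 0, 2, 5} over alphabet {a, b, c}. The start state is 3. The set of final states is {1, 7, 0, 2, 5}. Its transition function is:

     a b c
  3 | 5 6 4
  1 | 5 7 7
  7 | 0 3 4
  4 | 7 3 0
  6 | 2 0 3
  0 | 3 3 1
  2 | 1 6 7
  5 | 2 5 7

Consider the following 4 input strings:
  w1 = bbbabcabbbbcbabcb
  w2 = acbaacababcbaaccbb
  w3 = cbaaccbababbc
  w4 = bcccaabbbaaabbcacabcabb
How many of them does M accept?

w1: 3 → 6 → 0 → 3 → 5 → 5 → 7 → 0 → 3 → 6 → 0 → 3 → 4 → 3 → 5 → 5 → 7 → 3  → end 3, rejected
w2: 3 → 5 → 7 → 3 → 5 → 2 → 7 → 0 → 3 → 5 → 5 → 7 → 3 → 5 → 2 → 7 → 4 → 3 → 6  → end 6, rejected
w3: 3 → 4 → 3 → 5 → 2 → 7 → 4 → 3 → 5 → 5 → 2 → 6 → 0 → 1  → end 1, accepted
w4: 3 → 6 → 3 → 4 → 0 → 3 → 5 → 5 → 5 → 5 → 2 → 1 → 5 → 5 → 5 → 7 → 0 → 1 → 5 → 5 → 7 → 0 → 3 → 6  → end 6, rejected

1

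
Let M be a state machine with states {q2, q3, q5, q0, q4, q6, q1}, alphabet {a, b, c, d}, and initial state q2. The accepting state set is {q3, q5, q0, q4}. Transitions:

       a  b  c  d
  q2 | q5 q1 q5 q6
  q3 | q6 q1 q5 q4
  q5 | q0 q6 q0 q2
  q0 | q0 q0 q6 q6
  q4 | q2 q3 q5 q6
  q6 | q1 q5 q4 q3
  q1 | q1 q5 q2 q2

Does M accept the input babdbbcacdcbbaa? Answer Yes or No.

start at q2
read 'b': q2 → q1
read 'a': q1 → q1
read 'b': q1 → q5
read 'd': q5 → q2
read 'b': q2 → q1
read 'b': q1 → q5
read 'c': q5 → q0
read 'a': q0 → q0
read 'c': q0 → q6
read 'd': q6 → q3
read 'c': q3 → q5
read 'b': q5 → q6
read 'b': q6 → q5
read 'a': q5 → q0
read 'a': q0 → q0
End state q0 is accepting.

Yes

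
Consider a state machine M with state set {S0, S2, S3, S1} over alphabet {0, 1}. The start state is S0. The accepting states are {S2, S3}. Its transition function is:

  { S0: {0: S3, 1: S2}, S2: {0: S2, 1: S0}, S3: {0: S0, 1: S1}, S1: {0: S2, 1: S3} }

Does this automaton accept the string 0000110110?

No

Trace: S0 -0-> S3 -0-> S0 -0-> S3 -0-> S0 -1-> S2 -1-> S0 -0-> S3 -1-> S1 -1-> S3 -0-> S0
End state S0 is not accepting.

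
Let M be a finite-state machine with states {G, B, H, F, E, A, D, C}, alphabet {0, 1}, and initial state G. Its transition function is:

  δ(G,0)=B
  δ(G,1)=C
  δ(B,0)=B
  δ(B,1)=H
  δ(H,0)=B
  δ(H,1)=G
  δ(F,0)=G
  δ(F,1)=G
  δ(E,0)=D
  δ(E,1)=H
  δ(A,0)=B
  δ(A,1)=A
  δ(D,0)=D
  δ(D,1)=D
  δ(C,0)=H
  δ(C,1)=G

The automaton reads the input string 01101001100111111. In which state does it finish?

G → B → H → G → B → H → B → B → H → G → B → B → H → G → C → G → C → G

G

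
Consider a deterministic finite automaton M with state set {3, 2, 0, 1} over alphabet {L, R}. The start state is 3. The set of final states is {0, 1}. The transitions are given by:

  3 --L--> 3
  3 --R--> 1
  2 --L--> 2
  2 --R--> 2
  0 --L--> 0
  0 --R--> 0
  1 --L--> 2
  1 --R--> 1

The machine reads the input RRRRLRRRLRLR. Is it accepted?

Trace: 3 -R-> 1 -R-> 1 -R-> 1 -R-> 1 -L-> 2 -R-> 2 -R-> 2 -R-> 2 -L-> 2 -R-> 2 -L-> 2 -R-> 2
End state 2 is not accepting.

No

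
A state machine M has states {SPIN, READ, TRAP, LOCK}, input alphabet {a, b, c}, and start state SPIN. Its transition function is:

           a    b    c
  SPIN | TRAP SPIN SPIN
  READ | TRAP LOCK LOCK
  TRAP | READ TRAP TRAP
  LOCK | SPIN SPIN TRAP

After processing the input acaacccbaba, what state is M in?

SPIN

start at SPIN
read 'a': SPIN → TRAP
read 'c': TRAP → TRAP
read 'a': TRAP → READ
read 'a': READ → TRAP
read 'c': TRAP → TRAP
read 'c': TRAP → TRAP
read 'c': TRAP → TRAP
read 'b': TRAP → TRAP
read 'a': TRAP → READ
read 'b': READ → LOCK
read 'a': LOCK → SPIN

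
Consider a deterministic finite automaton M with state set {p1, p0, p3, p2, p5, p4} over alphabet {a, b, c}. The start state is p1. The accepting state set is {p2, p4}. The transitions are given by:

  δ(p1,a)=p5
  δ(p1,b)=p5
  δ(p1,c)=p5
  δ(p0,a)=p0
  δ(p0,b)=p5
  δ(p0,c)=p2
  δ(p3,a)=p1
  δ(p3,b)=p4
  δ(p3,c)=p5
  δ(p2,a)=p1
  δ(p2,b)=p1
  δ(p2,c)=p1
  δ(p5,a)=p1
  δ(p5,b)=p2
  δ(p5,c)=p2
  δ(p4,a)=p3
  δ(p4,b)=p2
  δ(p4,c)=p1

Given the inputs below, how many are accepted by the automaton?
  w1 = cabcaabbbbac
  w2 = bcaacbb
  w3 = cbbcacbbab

w1:
  start at p1
  read 'c': p1 → p5
  read 'a': p5 → p1
  read 'b': p1 → p5
  read 'c': p5 → p2
  read 'a': p2 → p1
  read 'a': p1 → p5
  read 'b': p5 → p2
  read 'b': p2 → p1
  read 'b': p1 → p5
  read 'b': p5 → p2
  read 'a': p2 → p1
  read 'c': p1 → p5
  end p5, rejected
w2:
  start at p1
  read 'b': p1 → p5
  read 'c': p5 → p2
  read 'a': p2 → p1
  read 'a': p1 → p5
  read 'c': p5 → p2
  read 'b': p2 → p1
  read 'b': p1 → p5
  end p5, rejected
w3:
  start at p1
  read 'c': p1 → p5
  read 'b': p5 → p2
  read 'b': p2 → p1
  read 'c': p1 → p5
  read 'a': p5 → p1
  read 'c': p1 → p5
  read 'b': p5 → p2
  read 'b': p2 → p1
  read 'a': p1 → p5
  read 'b': p5 → p2
  end p2, accepted

1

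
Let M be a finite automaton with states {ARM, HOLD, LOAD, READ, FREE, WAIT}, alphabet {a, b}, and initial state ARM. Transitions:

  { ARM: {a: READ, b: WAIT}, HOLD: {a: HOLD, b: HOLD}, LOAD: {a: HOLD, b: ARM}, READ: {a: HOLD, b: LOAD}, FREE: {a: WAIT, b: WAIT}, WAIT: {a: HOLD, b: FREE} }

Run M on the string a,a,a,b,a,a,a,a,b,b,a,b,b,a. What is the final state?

Trace: ARM -a-> READ -a-> HOLD -a-> HOLD -b-> HOLD -a-> HOLD -a-> HOLD -a-> HOLD -a-> HOLD -b-> HOLD -b-> HOLD -a-> HOLD -b-> HOLD -b-> HOLD -a-> HOLD

HOLD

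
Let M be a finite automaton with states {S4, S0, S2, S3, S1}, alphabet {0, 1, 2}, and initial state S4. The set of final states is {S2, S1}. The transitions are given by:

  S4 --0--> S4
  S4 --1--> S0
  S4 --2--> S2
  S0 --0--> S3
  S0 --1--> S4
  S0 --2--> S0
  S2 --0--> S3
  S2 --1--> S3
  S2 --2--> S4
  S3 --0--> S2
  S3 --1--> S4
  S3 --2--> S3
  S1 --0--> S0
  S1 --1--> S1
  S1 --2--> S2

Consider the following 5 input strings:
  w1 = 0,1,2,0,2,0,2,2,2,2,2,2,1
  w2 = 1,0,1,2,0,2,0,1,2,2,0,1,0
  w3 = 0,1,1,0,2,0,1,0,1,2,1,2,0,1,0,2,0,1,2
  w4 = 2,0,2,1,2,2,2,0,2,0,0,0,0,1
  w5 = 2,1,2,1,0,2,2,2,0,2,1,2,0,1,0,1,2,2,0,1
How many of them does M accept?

2

w1:
  start at S4
  read '0': S4 → S4
  read '1': S4 → S0
  read '2': S0 → S0
  read '0': S0 → S3
  read '2': S3 → S3
  read '0': S3 → S2
  read '2': S2 → S4
  read '2': S4 → S2
  read '2': S2 → S4
  read '2': S4 → S2
  read '2': S2 → S4
  read '2': S4 → S2
  read '1': S2 → S3
  end S3, rejected
w2:
  start at S4
  read '1': S4 → S0
  read '0': S0 → S3
  read '1': S3 → S4
  read '2': S4 → S2
  read '0': S2 → S3
  read '2': S3 → S3
  read '0': S3 → S2
  read '1': S2 → S3
  read '2': S3 → S3
  read '2': S3 → S3
  read '0': S3 → S2
  read '1': S2 → S3
  read '0': S3 → S2
  end S2, accepted
w3:
  start at S4
  read '0': S4 → S4
  read '1': S4 → S0
  read '1': S0 → S4
  read '0': S4 → S4
  read '2': S4 → S2
  read '0': S2 → S3
  read '1': S3 → S4
  read '0': S4 → S4
  read '1': S4 → S0
  read '2': S0 → S0
  read '1': S0 → S4
  read '2': S4 → S2
  read '0': S2 → S3
  read '1': S3 → S4
  read '0': S4 → S4
  read '2': S4 → S2
  read '0': S2 → S3
  read '1': S3 → S4
  read '2': S4 → S2
  end S2, accepted
w4:
  start at S4
  read '2': S4 → S2
  read '0': S2 → S3
  read '2': S3 → S3
  read '1': S3 → S4
  read '2': S4 → S2
  read '2': S2 → S4
  read '2': S4 → S2
  read '0': S2 → S3
  read '2': S3 → S3
  read '0': S3 → S2
  read '0': S2 → S3
  read '0': S3 → S2
  read '0': S2 → S3
  read '1': S3 → S4
  end S4, rejected
w5:
  start at S4
  read '2': S4 → S2
  read '1': S2 → S3
  read '2': S3 → S3
  read '1': S3 → S4
  read '0': S4 → S4
  read '2': S4 → S2
  read '2': S2 → S4
  read '2': S4 → S2
  read '0': S2 → S3
  read '2': S3 → S3
  read '1': S3 → S4
  read '2': S4 → S2
  read '0': S2 → S3
  read '1': S3 → S4
  read '0': S4 → S4
  read '1': S4 → S0
  read '2': S0 → S0
  read '2': S0 → S0
  read '0': S0 → S3
  read '1': S3 → S4
  end S4, rejected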